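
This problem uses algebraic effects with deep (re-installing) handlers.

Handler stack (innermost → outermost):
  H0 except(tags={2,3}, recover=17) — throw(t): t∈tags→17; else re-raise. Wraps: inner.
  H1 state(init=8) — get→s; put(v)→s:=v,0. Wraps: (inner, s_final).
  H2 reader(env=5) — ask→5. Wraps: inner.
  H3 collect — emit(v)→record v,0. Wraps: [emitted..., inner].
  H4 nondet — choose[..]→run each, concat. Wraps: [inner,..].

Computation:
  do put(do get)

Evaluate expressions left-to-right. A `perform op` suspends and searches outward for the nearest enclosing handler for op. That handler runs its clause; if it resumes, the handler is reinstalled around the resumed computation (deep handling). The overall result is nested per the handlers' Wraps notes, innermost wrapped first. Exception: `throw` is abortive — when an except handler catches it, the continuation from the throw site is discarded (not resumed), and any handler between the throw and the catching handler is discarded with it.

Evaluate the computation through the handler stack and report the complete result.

Working:
get @ H1 ⇒ 8
put(8) @ H1 ⇒ s:=8
H0 returns 0
H1 returns (0, 8)
H2 returns (0, 8)
H3 returns [(0, 8)]
H4 returns [[(0, 8)]]
= [[(0, 8)]]

Answer: [[(0, 8)]]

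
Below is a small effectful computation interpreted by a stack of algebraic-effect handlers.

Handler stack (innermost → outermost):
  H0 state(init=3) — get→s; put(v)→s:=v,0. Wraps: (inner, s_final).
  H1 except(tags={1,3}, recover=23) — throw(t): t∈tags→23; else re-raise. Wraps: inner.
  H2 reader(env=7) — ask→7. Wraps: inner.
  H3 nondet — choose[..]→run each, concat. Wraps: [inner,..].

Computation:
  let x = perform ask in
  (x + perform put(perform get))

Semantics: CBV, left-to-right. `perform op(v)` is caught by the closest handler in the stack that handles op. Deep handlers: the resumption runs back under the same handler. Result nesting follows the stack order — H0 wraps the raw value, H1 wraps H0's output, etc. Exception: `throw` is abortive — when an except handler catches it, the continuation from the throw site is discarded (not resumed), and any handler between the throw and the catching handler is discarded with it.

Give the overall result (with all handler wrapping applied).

Evaluation trace:
ask @ H2 ⇒ 7
get @ H0 ⇒ 3
put(3) @ H0 ⇒ s:=3
H0 returns (7, 3)
H1 returns (7, 3)
H2 returns (7, 3)
H3 returns [(7, 3)]
= [(7, 3)]

Answer: [(7, 3)]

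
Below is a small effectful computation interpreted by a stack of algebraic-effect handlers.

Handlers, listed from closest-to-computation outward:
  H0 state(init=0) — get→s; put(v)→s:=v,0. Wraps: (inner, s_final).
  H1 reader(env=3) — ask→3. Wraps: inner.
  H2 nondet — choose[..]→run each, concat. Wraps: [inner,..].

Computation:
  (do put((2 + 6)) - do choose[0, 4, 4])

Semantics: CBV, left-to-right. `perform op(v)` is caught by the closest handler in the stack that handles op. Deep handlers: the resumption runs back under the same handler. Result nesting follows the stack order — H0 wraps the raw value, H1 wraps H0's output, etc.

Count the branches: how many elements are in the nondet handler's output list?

Evaluation trace:
put(8) @ H0 ⇒ s:=8
choose[0, 4, 4] @ H2
  branch[0] choose=0:
    H0 returns (0, 8)
    H1 returns (0, 8)
    H2 returns [(0, 8)]
  branch[1] choose=4:
    H0 returns (-4, 8)
    H1 returns (-4, 8)
    H2 returns [(-4, 8)]
  branch[2] choose=4:
    H0 returns (-4, 8)
    H1 returns (-4, 8)
    H2 returns [(-4, 8)]
= [(0, 8), (-4, 8), (-4, 8)]

Answer: 3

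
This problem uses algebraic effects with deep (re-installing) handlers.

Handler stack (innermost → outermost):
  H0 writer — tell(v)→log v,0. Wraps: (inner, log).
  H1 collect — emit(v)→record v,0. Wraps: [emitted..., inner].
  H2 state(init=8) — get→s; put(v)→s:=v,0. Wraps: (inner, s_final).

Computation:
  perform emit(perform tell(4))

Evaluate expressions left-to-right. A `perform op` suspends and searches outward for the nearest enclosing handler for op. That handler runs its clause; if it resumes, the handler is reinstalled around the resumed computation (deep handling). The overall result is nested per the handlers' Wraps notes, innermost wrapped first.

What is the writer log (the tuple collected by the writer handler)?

Answer: (4)

Evaluation trace:
tell(4) @ H0 ⇒ log+=4
emit(0) @ H1 ⇒ out+=0
H0 returns (0, (4))
H1 returns [0, (0, (4))]
H2 returns ([0, (0, (4))], 8)
= ([0, (0, (4))], 8)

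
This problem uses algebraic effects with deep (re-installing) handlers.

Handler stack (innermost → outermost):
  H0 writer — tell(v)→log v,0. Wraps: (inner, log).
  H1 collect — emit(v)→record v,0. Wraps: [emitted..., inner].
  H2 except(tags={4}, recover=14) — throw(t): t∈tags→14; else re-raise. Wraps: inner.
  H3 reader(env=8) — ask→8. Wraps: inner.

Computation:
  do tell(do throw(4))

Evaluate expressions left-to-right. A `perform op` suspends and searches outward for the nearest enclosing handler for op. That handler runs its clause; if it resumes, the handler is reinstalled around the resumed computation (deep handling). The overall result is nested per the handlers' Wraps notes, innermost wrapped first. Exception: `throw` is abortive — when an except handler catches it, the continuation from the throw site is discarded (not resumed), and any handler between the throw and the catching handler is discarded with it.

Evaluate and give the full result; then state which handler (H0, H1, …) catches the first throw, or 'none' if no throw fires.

Step-by-step:
throw(4) @ H2 caught ⇒ 14
H3 returns 14
= 14

Answer: 14 ; first throw caught by: H2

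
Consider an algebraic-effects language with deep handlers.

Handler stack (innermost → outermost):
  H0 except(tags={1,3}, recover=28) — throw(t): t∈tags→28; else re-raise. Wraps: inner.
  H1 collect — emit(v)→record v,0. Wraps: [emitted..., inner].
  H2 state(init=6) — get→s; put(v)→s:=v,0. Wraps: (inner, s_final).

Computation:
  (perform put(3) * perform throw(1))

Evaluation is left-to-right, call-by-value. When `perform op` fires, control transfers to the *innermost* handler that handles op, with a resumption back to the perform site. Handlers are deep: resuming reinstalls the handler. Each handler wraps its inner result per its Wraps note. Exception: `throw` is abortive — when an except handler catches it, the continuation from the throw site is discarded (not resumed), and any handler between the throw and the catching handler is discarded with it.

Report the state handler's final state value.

Answer: 3

Working:
put(3) @ H2 ⇒ s:=3
throw(1) @ H0 caught ⇒ 28
H1 returns [28]
H2 returns ([28], 3)
= ([28], 3)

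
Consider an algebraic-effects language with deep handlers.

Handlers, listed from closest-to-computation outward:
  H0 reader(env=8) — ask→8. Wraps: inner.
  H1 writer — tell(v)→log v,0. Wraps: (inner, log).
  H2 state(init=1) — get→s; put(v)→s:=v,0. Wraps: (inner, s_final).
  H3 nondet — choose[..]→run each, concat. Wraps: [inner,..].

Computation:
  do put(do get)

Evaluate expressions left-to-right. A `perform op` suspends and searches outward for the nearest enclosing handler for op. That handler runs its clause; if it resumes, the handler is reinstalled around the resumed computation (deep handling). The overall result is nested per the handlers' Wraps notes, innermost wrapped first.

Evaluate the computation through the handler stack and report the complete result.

Evaluation trace:
get @ H2 ⇒ 1
put(1) @ H2 ⇒ s:=1
H0 returns 0
H1 returns (0, ())
H2 returns ((0, ()), 1)
H3 returns [((0, ()), 1)]
= [((0, ()), 1)]

Answer: [((0, ()), 1)]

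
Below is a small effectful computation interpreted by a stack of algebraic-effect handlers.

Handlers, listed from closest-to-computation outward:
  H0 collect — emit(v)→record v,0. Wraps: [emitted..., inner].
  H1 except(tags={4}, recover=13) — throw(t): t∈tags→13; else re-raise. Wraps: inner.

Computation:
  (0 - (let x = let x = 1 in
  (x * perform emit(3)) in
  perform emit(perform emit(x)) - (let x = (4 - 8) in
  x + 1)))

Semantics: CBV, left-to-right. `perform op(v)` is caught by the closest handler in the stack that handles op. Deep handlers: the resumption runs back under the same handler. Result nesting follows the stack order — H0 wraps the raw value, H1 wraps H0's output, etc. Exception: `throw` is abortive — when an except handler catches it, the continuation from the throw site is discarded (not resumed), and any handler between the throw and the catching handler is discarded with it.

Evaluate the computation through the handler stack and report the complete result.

Working:
emit(3) @ H0 ⇒ out+=3
emit(0) @ H0 ⇒ out+=0
emit(0) @ H0 ⇒ out+=0
H0 returns [3, 0, 0, -3]
H1 returns [3, 0, 0, -3]
= [3, 0, 0, -3]

Answer: [3, 0, 0, -3]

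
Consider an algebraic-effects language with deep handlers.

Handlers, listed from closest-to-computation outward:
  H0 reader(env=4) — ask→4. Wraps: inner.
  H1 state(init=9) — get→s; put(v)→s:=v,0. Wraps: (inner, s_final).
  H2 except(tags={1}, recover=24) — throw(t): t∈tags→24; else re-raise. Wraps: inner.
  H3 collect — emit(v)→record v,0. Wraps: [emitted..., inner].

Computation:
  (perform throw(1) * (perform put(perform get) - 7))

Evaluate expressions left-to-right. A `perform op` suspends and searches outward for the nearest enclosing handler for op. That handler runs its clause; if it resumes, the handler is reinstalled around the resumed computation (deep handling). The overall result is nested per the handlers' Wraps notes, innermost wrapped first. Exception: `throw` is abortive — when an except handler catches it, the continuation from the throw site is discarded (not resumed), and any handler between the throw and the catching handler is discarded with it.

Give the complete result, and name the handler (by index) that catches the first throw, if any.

Answer: [24] ; first throw caught by: H2

Working:
throw(1) @ H2 caught ⇒ 24
H3 returns [24]
= [24]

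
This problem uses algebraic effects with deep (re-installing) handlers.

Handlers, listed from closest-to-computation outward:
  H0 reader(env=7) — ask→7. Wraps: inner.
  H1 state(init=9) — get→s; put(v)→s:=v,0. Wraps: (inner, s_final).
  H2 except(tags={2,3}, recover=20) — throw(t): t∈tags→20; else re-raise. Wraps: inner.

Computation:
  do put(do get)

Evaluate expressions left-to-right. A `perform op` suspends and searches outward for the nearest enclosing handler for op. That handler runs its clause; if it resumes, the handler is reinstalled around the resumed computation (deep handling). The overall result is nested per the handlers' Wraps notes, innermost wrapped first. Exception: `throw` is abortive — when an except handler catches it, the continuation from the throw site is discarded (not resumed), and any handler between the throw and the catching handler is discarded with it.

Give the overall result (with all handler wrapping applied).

Answer: (0, 9)

Step-by-step:
get @ H1 ⇒ 9
put(9) @ H1 ⇒ s:=9
H0 returns 0
H1 returns (0, 9)
H2 returns (0, 9)
= (0, 9)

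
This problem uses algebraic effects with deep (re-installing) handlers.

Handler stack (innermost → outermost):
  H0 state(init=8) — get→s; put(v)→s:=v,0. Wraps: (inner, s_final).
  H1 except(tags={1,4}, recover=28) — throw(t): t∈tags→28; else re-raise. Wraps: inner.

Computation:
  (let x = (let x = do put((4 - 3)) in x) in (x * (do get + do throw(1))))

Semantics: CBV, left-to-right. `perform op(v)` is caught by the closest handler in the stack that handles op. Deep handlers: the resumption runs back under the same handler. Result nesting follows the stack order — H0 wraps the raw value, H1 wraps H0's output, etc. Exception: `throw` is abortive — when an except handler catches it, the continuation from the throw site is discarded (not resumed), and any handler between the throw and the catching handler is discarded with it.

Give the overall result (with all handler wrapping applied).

Evaluation trace:
put(1) @ H0 ⇒ s:=1
get @ H0 ⇒ 1
throw(1) @ H1 caught ⇒ 28
= 28

Answer: 28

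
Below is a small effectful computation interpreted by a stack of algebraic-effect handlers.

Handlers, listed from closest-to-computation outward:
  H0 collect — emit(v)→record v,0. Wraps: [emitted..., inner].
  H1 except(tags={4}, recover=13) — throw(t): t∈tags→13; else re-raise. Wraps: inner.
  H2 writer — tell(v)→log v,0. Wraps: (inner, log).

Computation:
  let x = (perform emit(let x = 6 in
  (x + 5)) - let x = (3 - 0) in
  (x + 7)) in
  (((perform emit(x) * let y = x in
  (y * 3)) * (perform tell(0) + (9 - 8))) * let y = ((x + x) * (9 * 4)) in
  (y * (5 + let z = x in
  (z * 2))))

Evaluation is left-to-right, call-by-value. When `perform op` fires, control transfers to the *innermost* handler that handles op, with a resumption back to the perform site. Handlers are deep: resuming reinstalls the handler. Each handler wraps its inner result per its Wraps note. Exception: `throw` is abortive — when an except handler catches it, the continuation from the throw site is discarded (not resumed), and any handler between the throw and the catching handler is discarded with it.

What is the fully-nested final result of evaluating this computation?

Answer: ([11, -10, 0], (0))

Working:
emit(11) @ H0 ⇒ out+=11
emit(-10) @ H0 ⇒ out+=-10
tell(0) @ H2 ⇒ log+=0
H0 returns [11, -10, 0]
H1 returns [11, -10, 0]
H2 returns ([11, -10, 0], (0))
= ([11, -10, 0], (0))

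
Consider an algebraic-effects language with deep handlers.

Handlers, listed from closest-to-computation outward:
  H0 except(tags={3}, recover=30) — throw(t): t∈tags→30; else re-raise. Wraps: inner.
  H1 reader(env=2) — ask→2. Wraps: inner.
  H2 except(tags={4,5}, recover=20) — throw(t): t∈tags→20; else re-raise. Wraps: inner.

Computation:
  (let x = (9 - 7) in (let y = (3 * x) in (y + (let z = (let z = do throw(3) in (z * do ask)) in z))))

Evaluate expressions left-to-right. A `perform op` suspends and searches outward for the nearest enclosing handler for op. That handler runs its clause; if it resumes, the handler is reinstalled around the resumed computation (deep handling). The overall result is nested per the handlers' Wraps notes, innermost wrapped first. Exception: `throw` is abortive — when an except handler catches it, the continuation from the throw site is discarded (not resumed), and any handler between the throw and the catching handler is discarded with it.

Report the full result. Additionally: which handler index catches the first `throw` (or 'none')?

Answer: 30 ; first throw caught by: H0

Evaluation trace:
throw(3) @ H0 caught ⇒ 30
H1 returns 30
H2 returns 30
= 30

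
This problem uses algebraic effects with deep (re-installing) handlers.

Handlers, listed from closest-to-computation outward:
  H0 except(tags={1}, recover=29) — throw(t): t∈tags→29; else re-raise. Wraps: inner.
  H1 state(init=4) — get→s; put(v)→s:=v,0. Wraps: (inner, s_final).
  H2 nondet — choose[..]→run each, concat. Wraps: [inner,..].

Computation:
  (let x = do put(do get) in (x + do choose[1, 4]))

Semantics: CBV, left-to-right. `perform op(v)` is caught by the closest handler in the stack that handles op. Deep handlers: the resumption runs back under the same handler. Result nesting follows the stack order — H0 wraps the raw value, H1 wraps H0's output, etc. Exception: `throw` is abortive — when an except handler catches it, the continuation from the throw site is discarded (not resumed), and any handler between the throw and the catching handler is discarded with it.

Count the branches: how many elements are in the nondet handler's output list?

Step-by-step:
get @ H1 ⇒ 4
put(4) @ H1 ⇒ s:=4
choose[1, 4] @ H2
  branch[0] choose=1:
    H0 returns 1
    H1 returns (1, 4)
    H2 returns [(1, 4)]
  branch[1] choose=4:
    H0 returns 4
    H1 returns (4, 4)
    H2 returns [(4, 4)]
= [(1, 4), (4, 4)]

Answer: 2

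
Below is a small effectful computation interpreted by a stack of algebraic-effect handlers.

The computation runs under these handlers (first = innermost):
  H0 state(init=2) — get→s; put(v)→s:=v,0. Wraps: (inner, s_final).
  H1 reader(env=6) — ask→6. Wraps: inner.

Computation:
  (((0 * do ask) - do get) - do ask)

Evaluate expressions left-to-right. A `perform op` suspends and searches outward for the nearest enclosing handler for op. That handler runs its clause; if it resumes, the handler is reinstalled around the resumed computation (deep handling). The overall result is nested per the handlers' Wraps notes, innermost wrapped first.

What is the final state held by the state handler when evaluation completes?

Evaluation trace:
ask @ H1 ⇒ 6
get @ H0 ⇒ 2
ask @ H1 ⇒ 6
H0 returns (-8, 2)
H1 returns (-8, 2)
= (-8, 2)

Answer: 2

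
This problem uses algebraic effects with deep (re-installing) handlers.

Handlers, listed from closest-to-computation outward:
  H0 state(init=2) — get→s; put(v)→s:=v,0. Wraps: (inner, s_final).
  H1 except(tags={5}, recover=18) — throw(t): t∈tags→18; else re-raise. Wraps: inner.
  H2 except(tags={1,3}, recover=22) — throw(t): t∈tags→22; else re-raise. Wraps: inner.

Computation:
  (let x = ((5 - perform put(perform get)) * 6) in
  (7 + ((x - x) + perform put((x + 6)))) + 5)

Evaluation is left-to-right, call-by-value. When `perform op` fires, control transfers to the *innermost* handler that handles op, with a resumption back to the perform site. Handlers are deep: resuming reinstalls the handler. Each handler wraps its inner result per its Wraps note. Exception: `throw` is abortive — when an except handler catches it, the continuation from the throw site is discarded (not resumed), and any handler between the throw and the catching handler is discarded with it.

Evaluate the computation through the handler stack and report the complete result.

Step-by-step:
get @ H0 ⇒ 2
put(2) @ H0 ⇒ s:=2
put(36) @ H0 ⇒ s:=36
H0 returns (12, 36)
H1 returns (12, 36)
H2 returns (12, 36)
= (12, 36)

Answer: (12, 36)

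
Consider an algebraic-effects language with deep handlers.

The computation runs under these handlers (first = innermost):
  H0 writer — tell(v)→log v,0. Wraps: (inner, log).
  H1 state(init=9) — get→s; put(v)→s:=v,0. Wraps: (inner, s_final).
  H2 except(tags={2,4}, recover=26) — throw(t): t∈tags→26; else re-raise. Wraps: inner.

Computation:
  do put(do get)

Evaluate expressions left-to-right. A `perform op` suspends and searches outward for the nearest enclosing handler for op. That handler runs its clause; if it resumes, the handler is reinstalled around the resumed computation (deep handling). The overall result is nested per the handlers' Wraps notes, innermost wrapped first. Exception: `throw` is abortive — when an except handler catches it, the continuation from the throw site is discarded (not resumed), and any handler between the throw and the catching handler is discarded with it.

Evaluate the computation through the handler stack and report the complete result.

Evaluation trace:
get @ H1 ⇒ 9
put(9) @ H1 ⇒ s:=9
H0 returns (0, ())
H1 returns ((0, ()), 9)
H2 returns ((0, ()), 9)
= ((0, ()), 9)

Answer: ((0, ()), 9)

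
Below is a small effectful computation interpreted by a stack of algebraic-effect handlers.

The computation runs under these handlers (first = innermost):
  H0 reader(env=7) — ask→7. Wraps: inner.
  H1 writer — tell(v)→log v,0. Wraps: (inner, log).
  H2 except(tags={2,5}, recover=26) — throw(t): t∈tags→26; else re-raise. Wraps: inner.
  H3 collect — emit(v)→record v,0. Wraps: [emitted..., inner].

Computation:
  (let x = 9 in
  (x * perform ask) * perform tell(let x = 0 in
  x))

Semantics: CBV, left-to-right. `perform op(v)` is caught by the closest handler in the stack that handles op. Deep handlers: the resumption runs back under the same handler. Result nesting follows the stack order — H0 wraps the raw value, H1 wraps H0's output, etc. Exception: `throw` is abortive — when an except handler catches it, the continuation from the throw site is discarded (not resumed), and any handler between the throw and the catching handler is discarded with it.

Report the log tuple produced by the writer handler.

Evaluation trace:
ask @ H0 ⇒ 7
tell(0) @ H1 ⇒ log+=0
H0 returns 0
H1 returns (0, (0))
H2 returns (0, (0))
H3 returns [(0, (0))]
= [(0, (0))]

Answer: (0)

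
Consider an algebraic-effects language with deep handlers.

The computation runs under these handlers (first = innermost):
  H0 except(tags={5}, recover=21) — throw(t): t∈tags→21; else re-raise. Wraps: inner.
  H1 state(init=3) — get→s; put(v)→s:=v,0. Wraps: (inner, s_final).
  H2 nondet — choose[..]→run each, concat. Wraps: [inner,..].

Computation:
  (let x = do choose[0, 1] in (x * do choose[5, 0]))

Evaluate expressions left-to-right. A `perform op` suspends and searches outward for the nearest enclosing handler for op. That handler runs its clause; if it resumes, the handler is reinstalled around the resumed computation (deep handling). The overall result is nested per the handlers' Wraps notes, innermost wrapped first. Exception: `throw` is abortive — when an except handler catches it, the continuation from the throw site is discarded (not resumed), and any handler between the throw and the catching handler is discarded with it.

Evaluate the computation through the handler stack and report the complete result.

Answer: [(0, 3), (0, 3), (5, 3), (0, 3)]

Step-by-step:
choose[0, 1] @ H2
  branch[0] choose=0:
    choose[5, 0] @ H2
      branch[0] choose=5:
        H0 returns 0
        H1 returns (0, 3)
        H2 returns [(0, 3)]
      branch[1] choose=0:
        H0 returns 0
        H1 returns (0, 3)
        H2 returns [(0, 3)]
  branch[1] choose=1:
    choose[5, 0] @ H2
      branch[0] choose=5:
        H0 returns 5
        H1 returns (5, 3)
        H2 returns [(5, 3)]
      branch[1] choose=0:
        H0 returns 0
        H1 returns (0, 3)
        H2 returns [(0, 3)]
= [(0, 3), (0, 3), (5, 3), (0, 3)]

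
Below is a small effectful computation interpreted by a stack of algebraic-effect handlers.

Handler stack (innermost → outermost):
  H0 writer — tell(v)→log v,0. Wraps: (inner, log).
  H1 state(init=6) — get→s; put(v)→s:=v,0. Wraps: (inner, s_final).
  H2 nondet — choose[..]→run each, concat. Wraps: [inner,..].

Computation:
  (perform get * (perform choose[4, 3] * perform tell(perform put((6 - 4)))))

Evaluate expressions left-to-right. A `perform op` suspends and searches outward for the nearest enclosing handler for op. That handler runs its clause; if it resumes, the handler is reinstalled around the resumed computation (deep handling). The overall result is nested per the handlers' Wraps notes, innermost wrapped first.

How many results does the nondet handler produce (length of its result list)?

Evaluation trace:
get @ H1 ⇒ 6
choose[4, 3] @ H2
  branch[0] choose=4:
    put(2) @ H1 ⇒ s:=2
    tell(0) @ H0 ⇒ log+=0
    H0 returns (0, (0))
    H1 returns ((0, (0)), 2)
    H2 returns [((0, (0)), 2)]
  branch[1] choose=3:
    put(2) @ H1 ⇒ s:=2
    tell(0) @ H0 ⇒ log+=0
    H0 returns (0, (0))
    H1 returns ((0, (0)), 2)
    H2 returns [((0, (0)), 2)]
= [((0, (0)), 2), ((0, (0)), 2)]

Answer: 2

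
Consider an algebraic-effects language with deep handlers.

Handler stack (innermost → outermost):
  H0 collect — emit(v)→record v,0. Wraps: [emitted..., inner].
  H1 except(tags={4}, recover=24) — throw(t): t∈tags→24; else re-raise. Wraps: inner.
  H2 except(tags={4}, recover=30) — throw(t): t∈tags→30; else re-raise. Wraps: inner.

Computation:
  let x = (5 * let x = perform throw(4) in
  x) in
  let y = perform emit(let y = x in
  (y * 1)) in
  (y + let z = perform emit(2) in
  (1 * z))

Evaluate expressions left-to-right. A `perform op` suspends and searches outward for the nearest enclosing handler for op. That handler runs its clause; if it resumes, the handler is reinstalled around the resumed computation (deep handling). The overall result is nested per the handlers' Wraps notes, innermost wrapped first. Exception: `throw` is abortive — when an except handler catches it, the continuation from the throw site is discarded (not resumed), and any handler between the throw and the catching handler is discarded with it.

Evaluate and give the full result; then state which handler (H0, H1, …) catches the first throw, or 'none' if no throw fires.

Answer: 24 ; first throw caught by: H1

Working:
throw(4) @ H1 caught ⇒ 24
H2 returns 24
= 24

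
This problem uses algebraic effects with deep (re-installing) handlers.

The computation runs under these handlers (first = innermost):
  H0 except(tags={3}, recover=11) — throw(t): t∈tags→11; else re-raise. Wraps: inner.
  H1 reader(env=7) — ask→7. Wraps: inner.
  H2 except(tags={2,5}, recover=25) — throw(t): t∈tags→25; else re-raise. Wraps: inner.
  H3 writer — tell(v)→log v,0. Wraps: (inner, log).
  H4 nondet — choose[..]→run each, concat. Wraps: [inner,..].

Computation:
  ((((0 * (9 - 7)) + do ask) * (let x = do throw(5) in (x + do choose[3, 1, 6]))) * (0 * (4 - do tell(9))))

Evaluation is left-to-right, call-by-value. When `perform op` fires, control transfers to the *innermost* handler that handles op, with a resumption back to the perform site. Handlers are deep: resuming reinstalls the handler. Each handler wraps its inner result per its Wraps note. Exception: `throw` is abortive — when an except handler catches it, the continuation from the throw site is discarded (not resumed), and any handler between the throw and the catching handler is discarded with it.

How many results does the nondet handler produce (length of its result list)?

Answer: 1

Step-by-step:
ask @ H1 ⇒ 7
throw(5) @ H0 re-raised
throw(5) @ H2 caught ⇒ 25
H3 returns (25, ())
H4 returns [(25, ())]
= [(25, ())]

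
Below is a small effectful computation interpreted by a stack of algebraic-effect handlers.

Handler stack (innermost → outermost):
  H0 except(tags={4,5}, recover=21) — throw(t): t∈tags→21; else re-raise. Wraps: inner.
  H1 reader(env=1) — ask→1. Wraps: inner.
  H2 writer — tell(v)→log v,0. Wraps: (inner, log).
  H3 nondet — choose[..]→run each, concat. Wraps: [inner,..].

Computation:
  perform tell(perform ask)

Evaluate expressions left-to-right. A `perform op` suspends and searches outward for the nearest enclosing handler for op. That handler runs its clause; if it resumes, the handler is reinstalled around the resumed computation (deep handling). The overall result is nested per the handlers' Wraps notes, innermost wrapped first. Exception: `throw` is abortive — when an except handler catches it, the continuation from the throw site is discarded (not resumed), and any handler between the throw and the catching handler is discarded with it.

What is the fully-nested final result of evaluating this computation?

Evaluation trace:
ask @ H1 ⇒ 1
tell(1) @ H2 ⇒ log+=1
H0 returns 0
H1 returns 0
H2 returns (0, (1))
H3 returns [(0, (1))]
= [(0, (1))]

Answer: [(0, (1))]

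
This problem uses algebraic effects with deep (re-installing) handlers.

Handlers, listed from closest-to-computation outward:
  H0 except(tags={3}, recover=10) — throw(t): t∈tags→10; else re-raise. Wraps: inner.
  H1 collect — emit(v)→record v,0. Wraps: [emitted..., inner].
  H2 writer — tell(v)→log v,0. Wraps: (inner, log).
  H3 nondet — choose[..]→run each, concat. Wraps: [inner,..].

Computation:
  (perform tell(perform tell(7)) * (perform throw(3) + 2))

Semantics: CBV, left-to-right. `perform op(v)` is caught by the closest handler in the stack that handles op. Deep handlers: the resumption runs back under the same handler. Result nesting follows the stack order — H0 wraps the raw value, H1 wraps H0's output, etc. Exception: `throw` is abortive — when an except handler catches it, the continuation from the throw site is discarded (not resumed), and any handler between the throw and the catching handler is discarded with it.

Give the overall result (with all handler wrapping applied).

Evaluation trace:
tell(7) @ H2 ⇒ log+=7
tell(0) @ H2 ⇒ log+=0
throw(3) @ H0 caught ⇒ 10
H1 returns [10]
H2 returns ([10], (7, 0))
H3 returns [([10], (7, 0))]
= [([10], (7, 0))]

Answer: [([10], (7, 0))]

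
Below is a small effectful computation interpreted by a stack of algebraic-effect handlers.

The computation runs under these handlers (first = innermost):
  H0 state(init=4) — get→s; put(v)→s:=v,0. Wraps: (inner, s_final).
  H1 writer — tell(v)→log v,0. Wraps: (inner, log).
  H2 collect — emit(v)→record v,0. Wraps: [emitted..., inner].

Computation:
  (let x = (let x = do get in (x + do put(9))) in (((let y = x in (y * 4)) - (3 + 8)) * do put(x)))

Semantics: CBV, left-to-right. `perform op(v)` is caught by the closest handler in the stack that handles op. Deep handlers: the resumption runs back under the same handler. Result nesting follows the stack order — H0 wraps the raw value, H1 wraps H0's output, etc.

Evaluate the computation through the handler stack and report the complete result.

Answer: [((0, 4), ())]

Evaluation trace:
get @ H0 ⇒ 4
put(9) @ H0 ⇒ s:=9
put(4) @ H0 ⇒ s:=4
H0 returns (0, 4)
H1 returns ((0, 4), ())
H2 returns [((0, 4), ())]
= [((0, 4), ())]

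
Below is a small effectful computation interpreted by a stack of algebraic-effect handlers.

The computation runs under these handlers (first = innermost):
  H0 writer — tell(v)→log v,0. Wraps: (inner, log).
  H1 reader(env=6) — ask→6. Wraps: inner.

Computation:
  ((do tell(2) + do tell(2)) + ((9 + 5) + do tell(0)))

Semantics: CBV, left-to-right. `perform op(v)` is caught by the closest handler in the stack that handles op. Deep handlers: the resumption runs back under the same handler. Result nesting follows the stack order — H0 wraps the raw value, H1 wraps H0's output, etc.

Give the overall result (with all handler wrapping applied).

Answer: (14, (2, 2, 0))

Evaluation trace:
tell(2) @ H0 ⇒ log+=2
tell(2) @ H0 ⇒ log+=2
tell(0) @ H0 ⇒ log+=0
H0 returns (14, (2, 2, 0))
H1 returns (14, (2, 2, 0))
= (14, (2, 2, 0))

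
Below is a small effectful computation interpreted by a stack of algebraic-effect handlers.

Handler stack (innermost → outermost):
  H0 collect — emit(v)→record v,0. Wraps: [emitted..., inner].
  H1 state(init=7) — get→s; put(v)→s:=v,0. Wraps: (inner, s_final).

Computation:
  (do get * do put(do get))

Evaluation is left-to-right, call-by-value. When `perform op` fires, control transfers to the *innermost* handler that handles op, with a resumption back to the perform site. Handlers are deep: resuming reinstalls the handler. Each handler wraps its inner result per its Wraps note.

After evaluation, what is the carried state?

Answer: 7

Evaluation trace:
get @ H1 ⇒ 7
get @ H1 ⇒ 7
put(7) @ H1 ⇒ s:=7
H0 returns [0]
H1 returns ([0], 7)
= ([0], 7)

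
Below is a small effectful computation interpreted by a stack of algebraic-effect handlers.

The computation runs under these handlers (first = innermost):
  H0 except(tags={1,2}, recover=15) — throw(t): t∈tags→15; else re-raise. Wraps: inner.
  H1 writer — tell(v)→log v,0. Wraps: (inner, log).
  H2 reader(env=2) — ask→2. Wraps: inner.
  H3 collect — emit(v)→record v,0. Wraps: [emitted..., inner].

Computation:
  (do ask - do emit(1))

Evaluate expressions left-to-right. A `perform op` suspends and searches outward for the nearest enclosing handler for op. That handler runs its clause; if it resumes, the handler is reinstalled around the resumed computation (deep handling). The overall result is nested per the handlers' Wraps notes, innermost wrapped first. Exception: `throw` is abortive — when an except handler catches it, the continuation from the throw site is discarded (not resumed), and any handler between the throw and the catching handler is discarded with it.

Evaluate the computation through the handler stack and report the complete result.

Evaluation trace:
ask @ H2 ⇒ 2
emit(1) @ H3 ⇒ out+=1
H0 returns 2
H1 returns (2, ())
H2 returns (2, ())
H3 returns [1, (2, ())]
= [1, (2, ())]

Answer: [1, (2, ())]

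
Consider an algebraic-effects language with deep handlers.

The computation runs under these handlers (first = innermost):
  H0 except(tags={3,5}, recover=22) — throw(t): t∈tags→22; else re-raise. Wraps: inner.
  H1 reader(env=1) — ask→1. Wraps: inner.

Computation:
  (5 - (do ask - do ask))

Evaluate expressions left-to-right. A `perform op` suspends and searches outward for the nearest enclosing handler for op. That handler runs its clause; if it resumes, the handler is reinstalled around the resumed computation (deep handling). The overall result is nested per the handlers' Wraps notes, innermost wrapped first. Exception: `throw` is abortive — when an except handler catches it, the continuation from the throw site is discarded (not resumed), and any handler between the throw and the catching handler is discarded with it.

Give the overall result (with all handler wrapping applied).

Answer: 5

Evaluation trace:
ask @ H1 ⇒ 1
ask @ H1 ⇒ 1
H0 returns 5
H1 returns 5
= 5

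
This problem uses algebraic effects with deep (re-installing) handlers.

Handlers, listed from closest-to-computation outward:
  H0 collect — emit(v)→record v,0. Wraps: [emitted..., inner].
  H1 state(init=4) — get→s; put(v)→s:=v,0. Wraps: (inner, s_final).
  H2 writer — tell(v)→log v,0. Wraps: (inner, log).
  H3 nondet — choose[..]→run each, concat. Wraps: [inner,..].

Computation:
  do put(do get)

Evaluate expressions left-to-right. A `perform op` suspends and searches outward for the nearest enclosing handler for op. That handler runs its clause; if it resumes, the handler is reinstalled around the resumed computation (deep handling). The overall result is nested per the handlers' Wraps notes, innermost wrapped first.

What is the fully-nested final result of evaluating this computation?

Evaluation trace:
get @ H1 ⇒ 4
put(4) @ H1 ⇒ s:=4
H0 returns [0]
H1 returns ([0], 4)
H2 returns (([0], 4), ())
H3 returns [(([0], 4), ())]
= [(([0], 4), ())]

Answer: [(([0], 4), ())]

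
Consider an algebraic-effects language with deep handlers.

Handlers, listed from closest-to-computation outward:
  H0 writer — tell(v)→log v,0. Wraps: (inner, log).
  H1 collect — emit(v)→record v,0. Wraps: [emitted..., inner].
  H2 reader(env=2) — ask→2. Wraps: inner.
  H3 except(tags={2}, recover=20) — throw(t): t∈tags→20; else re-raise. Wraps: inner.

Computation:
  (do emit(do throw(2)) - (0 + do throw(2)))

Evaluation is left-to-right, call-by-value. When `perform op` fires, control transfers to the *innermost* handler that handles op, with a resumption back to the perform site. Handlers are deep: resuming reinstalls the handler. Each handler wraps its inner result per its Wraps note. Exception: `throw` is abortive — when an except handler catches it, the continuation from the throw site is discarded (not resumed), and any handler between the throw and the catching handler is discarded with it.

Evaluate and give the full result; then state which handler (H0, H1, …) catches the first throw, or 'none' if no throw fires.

Evaluation trace:
throw(2) @ H3 caught ⇒ 20
= 20

Answer: 20 ; first throw caught by: H3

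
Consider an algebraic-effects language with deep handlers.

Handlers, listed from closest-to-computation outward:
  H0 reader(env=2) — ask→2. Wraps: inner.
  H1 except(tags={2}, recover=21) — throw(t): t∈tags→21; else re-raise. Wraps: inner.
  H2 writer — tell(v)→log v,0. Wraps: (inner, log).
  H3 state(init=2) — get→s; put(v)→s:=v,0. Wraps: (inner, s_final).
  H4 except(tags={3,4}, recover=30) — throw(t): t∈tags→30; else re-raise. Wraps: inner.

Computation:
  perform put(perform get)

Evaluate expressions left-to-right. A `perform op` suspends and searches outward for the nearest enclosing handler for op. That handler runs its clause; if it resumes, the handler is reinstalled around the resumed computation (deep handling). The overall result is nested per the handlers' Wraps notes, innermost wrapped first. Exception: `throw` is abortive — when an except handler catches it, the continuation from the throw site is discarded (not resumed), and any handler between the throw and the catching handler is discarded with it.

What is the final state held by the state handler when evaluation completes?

Working:
get @ H3 ⇒ 2
put(2) @ H3 ⇒ s:=2
H0 returns 0
H1 returns 0
H2 returns (0, ())
H3 returns ((0, ()), 2)
H4 returns ((0, ()), 2)
= ((0, ()), 2)

Answer: 2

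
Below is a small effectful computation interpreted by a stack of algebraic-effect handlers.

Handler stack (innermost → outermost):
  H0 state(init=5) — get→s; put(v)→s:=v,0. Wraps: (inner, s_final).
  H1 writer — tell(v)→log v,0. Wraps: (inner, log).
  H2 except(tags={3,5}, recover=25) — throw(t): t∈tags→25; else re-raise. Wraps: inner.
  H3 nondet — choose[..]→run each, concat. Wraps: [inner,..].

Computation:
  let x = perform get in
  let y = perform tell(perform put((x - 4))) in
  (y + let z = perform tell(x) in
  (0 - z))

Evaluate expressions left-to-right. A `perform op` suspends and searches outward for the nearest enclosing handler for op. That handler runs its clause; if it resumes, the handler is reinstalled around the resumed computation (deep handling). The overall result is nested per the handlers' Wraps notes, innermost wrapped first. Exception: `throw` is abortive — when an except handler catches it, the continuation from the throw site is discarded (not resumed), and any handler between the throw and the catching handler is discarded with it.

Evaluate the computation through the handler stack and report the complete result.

Working:
get @ H0 ⇒ 5
put(1) @ H0 ⇒ s:=1
tell(0) @ H1 ⇒ log+=0
tell(5) @ H1 ⇒ log+=5
H0 returns (0, 1)
H1 returns ((0, 1), (0, 5))
H2 returns ((0, 1), (0, 5))
H3 returns [((0, 1), (0, 5))]
= [((0, 1), (0, 5))]

Answer: [((0, 1), (0, 5))]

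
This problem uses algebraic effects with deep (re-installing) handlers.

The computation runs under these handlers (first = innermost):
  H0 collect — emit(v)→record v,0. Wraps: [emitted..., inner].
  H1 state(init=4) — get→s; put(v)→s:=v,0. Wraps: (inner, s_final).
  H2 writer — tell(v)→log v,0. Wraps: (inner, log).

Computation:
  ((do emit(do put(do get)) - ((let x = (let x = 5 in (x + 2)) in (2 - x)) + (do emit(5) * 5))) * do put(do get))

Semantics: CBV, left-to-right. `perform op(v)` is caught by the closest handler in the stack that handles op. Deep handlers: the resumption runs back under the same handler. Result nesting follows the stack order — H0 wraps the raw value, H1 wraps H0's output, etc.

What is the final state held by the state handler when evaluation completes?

Answer: 4

Evaluation trace:
get @ H1 ⇒ 4
put(4) @ H1 ⇒ s:=4
emit(0) @ H0 ⇒ out+=0
emit(5) @ H0 ⇒ out+=5
get @ H1 ⇒ 4
put(4) @ H1 ⇒ s:=4
H0 returns [0, 5, 0]
H1 returns ([0, 5, 0], 4)
H2 returns (([0, 5, 0], 4), ())
= (([0, 5, 0], 4), ())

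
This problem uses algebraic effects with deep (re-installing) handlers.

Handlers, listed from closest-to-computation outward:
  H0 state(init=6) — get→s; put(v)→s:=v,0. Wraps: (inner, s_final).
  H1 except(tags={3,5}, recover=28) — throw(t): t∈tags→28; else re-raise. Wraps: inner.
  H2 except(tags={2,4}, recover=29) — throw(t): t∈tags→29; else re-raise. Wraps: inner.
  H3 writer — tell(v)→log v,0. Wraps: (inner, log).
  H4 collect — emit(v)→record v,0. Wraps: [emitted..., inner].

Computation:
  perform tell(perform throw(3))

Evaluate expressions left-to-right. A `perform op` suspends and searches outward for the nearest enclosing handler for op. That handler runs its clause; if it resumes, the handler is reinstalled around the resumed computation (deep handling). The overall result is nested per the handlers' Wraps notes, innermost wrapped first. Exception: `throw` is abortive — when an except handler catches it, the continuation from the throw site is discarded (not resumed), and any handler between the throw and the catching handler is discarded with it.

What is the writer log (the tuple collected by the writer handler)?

Answer: ()

Evaluation trace:
throw(3) @ H1 caught ⇒ 28
H2 returns 28
H3 returns (28, ())
H4 returns [(28, ())]
= [(28, ())]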